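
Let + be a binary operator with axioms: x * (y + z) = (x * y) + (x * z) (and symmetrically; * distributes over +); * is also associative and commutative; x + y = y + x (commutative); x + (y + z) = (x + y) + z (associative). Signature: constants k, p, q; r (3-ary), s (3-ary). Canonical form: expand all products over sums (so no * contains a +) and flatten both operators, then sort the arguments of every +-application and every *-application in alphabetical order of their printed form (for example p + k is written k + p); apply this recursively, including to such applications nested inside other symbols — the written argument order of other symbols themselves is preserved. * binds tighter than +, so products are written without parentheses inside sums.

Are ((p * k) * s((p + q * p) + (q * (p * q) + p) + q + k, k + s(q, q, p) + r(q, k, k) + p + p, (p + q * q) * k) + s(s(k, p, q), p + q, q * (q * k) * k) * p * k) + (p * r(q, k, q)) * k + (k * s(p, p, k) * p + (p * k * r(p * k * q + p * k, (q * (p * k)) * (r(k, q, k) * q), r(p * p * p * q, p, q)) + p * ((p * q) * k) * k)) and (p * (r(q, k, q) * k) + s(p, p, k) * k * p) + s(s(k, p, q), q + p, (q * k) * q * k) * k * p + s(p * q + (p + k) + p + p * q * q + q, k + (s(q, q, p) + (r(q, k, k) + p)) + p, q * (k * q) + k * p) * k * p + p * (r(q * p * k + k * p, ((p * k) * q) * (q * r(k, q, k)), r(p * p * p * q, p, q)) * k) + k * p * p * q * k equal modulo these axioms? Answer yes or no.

Left:  ((p * k) * s((p + q * p) + (q * (p * q) + p) + q + k, k + s(q, q, p) + r(q, k, k) + p + p, (p + q * q) * k) + s(s(k, p, q), p + q, q * (q * k) * k) * p * k) + (p * r(q, k, q)) * k + (k * s(p, p, k) * p + (p * k * r(p * k * q + p * k, (q * (p * k)) * (r(k, q, k) * q), r(p * p * p * q, p, q)) + p * ((p * q) * k) * k))
  Expand products over sums:  k * p * s(k + p + p + p * q + p * q * q + q, k + p + p + r(q, k, k) + s(q, q, p), k * p + k * q * q) + k * p * s(s(k, p, q), p + q, k * k * q * q) + k * p * r(q, k, q) + k * p * s(p, p, k) + k * p * r(k * p + k * p * q, k * p * q * q * r(k, q, k), r(p * p * p * q, p, q)) + k * k * p * p * q
  Order the arguments:  k * k * p * p * q + k * p * r(k * p + k * p * q, k * p * q * q * r(k, q, k), r(p * p * p * q, p, q)) + k * p * r(q, k, q) + k * p * s(k + p + p + p * q + p * q * q + q, k + p + p + r(q, k, k) + s(q, q, p), k * p + k * q * q) + k * p * s(p, p, k) + k * p * s(s(k, p, q), p + q, k * k * q * q)
Right:  (p * (r(q, k, q) * k) + s(p, p, k) * k * p) + s(s(k, p, q), q + p, (q * k) * q * k) * k * p + s(p * q + (p + k) + p + p * q * q + q, k + (s(q, q, p) + (r(q, k, k) + p)) + p, q * (k * q) + k * p) * k * p + p * (r(q * p * k + k * p, ((p * k) * q) * (q * r(k, q, k)), r(p * p * p * q, p, q)) * k) + k * p * p * q * k
  Un-nest:  k * p * r(q, k, q) + k * p * s(p, p, k) + k * p * s(s(k, p, q), p + q, k * k * q * q) + k * p * s(k + p + p + p * q + p * q * q + q, k + p + p + r(q, k, k) + s(q, q, p), k * p + k * q * q) + k * p * r(k * p + k * p * q, k * p * q * q * r(k, q, k), r(p * p * p * q, p, q)) + k * k * p * p * q
  Sort arguments:  k * k * p * p * q + k * p * r(k * p + k * p * q, k * p * q * q * r(k, q, k), r(p * p * p * q, p, q)) + k * p * r(q, k, q) + k * p * s(k + p + p + p * q + p * q * q + q, k + p + p + r(q, k, k) + s(q, q, p), k * p + k * q * q) + k * p * s(p, p, k) + k * p * s(s(k, p, q), p + q, k * k * q * q)

Answer: yes — both canonical forms are k * k * p * p * q + k * p * r(k * p + k * p * q, k * p * q * q * r(k, q, k), r(p * p * p * q, p, q)) + k * p * r(q, k, q) + k * p * s(k + p + p + p * q + p * q * q + q, k + p + p + r(q, k, k) + s(q, q, p), k * p + k * q * q) + k * p * s(p, p, k) + k * p * s(s(k, p, q), p + q, k * k * q * q)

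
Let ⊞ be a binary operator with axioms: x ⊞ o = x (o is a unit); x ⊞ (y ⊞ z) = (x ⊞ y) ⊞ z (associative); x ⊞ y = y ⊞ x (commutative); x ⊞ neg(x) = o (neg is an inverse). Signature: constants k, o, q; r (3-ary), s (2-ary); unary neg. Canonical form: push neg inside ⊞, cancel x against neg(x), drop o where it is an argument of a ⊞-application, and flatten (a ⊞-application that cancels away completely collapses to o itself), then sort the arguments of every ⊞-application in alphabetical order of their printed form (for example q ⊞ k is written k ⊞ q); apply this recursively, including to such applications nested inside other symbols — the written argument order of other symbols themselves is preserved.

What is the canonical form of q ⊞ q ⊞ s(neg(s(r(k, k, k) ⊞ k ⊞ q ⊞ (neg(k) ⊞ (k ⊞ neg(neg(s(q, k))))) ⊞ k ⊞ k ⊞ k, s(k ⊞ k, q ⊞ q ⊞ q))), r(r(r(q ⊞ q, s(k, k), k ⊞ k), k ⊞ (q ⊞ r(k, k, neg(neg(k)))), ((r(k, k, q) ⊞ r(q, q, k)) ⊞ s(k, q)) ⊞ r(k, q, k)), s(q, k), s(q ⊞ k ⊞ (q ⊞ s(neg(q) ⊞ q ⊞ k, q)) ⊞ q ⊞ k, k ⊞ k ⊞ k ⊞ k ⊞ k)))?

Push neg inside:  distribute neg over ⊞ and collapse double neg
Combine occurrences:  q ⊞ q ⊞ s(neg(s(k ⊞ k ⊞ k ⊞ k ⊞ q ⊞ r(k, k, k) ⊞ s(q, k), s(k ⊞ k, q ⊞ q ⊞ q))), r(r(r(q ⊞ q, s(k, k), k ⊞ k), k ⊞ q ⊞ r(k, k, k), r(k, k, q) ⊞ r(k, q, k) ⊞ r(q, q, k) ⊞ s(k, q)), s(q, k), s(k ⊞ k ⊞ q ⊞ q ⊞ q ⊞ s(k, q), k ⊞ k ⊞ k ⊞ k ⊞ k)))

Answer: q ⊞ q ⊞ s(neg(s(k ⊞ k ⊞ k ⊞ k ⊞ q ⊞ r(k, k, k) ⊞ s(q, k), s(k ⊞ k, q ⊞ q ⊞ q))), r(r(r(q ⊞ q, s(k, k), k ⊞ k), k ⊞ q ⊞ r(k, k, k), r(k, k, q) ⊞ r(k, q, k) ⊞ r(q, q, k) ⊞ s(k, q)), s(q, k), s(k ⊞ k ⊞ q ⊞ q ⊞ q ⊞ s(k, q), k ⊞ k ⊞ k ⊞ k ⊞ k)))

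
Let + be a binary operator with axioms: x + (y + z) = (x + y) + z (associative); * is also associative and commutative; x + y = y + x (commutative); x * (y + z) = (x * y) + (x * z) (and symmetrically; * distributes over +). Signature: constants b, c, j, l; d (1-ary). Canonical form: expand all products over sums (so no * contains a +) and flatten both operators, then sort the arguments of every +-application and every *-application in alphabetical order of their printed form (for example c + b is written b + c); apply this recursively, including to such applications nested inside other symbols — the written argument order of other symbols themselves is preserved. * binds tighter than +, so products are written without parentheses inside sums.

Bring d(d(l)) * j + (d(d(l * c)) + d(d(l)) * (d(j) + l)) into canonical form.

Distribute:  d(d(l)) * j + d(d(c * l)) + d(d(l)) * d(j) + d(d(l)) * l
Order the arguments:  d(d(c * l)) + d(d(l)) * d(j) + d(d(l)) * j + d(d(l)) * l

Answer: d(d(c * l)) + d(d(l)) * d(j) + d(d(l)) * j + d(d(l)) * l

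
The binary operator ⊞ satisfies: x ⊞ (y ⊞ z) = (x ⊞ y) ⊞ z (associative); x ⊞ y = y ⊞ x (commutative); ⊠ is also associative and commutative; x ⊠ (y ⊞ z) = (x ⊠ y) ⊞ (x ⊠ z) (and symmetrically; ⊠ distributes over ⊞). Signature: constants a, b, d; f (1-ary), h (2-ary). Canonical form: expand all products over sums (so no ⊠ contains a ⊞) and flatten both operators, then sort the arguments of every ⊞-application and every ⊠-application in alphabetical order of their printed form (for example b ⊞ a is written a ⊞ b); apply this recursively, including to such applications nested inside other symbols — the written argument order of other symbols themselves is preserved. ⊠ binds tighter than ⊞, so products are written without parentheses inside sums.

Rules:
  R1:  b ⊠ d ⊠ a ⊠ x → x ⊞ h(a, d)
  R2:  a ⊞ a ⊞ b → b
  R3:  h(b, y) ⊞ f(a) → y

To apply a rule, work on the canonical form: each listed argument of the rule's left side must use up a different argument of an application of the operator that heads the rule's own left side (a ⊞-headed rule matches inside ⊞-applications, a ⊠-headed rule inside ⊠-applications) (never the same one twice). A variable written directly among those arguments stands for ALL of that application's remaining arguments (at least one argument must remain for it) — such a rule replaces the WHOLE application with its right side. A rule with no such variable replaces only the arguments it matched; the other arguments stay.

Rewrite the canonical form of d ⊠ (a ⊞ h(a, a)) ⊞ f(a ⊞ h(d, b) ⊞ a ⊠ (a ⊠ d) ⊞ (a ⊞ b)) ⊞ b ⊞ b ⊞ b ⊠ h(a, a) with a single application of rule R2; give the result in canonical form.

Answer: a ⊠ d ⊞ b ⊞ b ⊞ b ⊠ h(a, a) ⊞ d ⊠ h(a, a) ⊞ f(a ⊠ a ⊠ d ⊞ b ⊞ h(d, b))

Derivation:
Canonical form:  a ⊠ d ⊞ b ⊞ b ⊞ b ⊠ h(a, a) ⊞ d ⊠ h(a, a) ⊞ f(a ⊞ a ⊞ a ⊠ a ⊠ d ⊞ b ⊞ h(d, b))
R2 matches:  uses a, a, b
Giving:  a ⊠ d ⊞ b ⊞ b ⊞ b ⊠ h(a, a) ⊞ d ⊠ h(a, a) ⊞ f(a ⊠ a ⊠ d ⊞ b ⊞ h(d, b))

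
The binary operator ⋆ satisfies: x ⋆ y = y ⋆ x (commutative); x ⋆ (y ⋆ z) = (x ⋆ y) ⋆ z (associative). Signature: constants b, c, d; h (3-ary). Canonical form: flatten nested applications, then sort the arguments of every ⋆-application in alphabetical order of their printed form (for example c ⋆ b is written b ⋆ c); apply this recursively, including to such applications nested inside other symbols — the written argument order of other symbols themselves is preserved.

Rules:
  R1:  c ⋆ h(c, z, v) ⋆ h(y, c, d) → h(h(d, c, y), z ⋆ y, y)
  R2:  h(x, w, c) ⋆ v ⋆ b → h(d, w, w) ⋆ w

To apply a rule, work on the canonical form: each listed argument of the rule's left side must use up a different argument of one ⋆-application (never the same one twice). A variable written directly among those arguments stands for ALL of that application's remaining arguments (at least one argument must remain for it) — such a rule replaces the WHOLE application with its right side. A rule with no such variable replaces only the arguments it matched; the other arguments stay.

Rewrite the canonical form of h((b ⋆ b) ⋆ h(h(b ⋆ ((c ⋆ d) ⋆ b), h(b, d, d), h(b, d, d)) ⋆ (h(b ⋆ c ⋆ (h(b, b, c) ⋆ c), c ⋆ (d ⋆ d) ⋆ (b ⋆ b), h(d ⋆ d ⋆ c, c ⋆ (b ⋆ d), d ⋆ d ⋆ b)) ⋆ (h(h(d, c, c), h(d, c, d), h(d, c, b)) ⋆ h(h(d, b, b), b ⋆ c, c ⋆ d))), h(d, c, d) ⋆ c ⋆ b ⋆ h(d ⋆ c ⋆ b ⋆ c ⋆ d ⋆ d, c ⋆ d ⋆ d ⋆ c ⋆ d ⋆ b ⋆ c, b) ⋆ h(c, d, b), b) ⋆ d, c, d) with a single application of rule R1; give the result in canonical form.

Canonical form:  h(b ⋆ b ⋆ d ⋆ h(h(b ⋆ b ⋆ c ⋆ d, h(b, d, d), h(b, d, d)) ⋆ h(b ⋆ c ⋆ c ⋆ h(b, b, c), b ⋆ b ⋆ c ⋆ d ⋆ d, h(c ⋆ d ⋆ d, b ⋆ c ⋆ d, b ⋆ d ⋆ d)) ⋆ h(h(d, b, b), b ⋆ c, c ⋆ d) ⋆ h(h(d, c, c), h(d, c, d), h(d, c, b)), b ⋆ c ⋆ h(b ⋆ c ⋆ c ⋆ d ⋆ d ⋆ d, b ⋆ c ⋆ c ⋆ c ⋆ d ⋆ d ⋆ d, b) ⋆ h(c, d, b) ⋆ h(d, c, d), b), c, d)
Match R1:  consume c, h(c, d, b), h(d, c, d);  v := b, y := d, z := d
Result:  h(b ⋆ b ⋆ d ⋆ h(h(b ⋆ b ⋆ c ⋆ d, h(b, d, d), h(b, d, d)) ⋆ h(b ⋆ c ⋆ c ⋆ h(b, b, c), b ⋆ b ⋆ c ⋆ d ⋆ d, h(c ⋆ d ⋆ d, b ⋆ c ⋆ d, b ⋆ d ⋆ d)) ⋆ h(h(d, b, b), b ⋆ c, c ⋆ d) ⋆ h(h(d, c, c), h(d, c, d), h(d, c, b)), b ⋆ h(b ⋆ c ⋆ c ⋆ d ⋆ d ⋆ d, b ⋆ c ⋆ c ⋆ c ⋆ d ⋆ d ⋆ d, b) ⋆ h(h(d, c, d), d ⋆ d, d), b), c, d)

Answer: h(b ⋆ b ⋆ d ⋆ h(h(b ⋆ b ⋆ c ⋆ d, h(b, d, d), h(b, d, d)) ⋆ h(b ⋆ c ⋆ c ⋆ h(b, b, c), b ⋆ b ⋆ c ⋆ d ⋆ d, h(c ⋆ d ⋆ d, b ⋆ c ⋆ d, b ⋆ d ⋆ d)) ⋆ h(h(d, b, b), b ⋆ c, c ⋆ d) ⋆ h(h(d, c, c), h(d, c, d), h(d, c, b)), b ⋆ h(b ⋆ c ⋆ c ⋆ d ⋆ d ⋆ d, b ⋆ c ⋆ c ⋆ c ⋆ d ⋆ d ⋆ d, b) ⋆ h(h(d, c, d), d ⋆ d, d), b), c, d)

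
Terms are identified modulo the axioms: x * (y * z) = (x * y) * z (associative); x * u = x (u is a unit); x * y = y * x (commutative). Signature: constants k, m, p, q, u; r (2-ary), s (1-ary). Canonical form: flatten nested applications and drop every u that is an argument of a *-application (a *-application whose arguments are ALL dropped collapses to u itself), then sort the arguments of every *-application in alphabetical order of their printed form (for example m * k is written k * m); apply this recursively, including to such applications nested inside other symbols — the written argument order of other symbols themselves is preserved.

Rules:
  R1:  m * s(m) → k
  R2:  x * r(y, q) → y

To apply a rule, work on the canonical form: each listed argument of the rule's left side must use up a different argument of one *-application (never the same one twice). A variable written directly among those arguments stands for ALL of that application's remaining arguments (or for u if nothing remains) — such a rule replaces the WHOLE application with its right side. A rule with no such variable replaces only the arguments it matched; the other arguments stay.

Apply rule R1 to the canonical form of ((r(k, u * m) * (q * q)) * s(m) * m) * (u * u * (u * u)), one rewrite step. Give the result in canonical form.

Answer: k * q * q * r(k, m)

Derivation:
Canonical form:  m * q * q * r(k, m) * s(m)
Apply R1:  consuming m, s(m)
Giving:  k * q * q * r(k, m)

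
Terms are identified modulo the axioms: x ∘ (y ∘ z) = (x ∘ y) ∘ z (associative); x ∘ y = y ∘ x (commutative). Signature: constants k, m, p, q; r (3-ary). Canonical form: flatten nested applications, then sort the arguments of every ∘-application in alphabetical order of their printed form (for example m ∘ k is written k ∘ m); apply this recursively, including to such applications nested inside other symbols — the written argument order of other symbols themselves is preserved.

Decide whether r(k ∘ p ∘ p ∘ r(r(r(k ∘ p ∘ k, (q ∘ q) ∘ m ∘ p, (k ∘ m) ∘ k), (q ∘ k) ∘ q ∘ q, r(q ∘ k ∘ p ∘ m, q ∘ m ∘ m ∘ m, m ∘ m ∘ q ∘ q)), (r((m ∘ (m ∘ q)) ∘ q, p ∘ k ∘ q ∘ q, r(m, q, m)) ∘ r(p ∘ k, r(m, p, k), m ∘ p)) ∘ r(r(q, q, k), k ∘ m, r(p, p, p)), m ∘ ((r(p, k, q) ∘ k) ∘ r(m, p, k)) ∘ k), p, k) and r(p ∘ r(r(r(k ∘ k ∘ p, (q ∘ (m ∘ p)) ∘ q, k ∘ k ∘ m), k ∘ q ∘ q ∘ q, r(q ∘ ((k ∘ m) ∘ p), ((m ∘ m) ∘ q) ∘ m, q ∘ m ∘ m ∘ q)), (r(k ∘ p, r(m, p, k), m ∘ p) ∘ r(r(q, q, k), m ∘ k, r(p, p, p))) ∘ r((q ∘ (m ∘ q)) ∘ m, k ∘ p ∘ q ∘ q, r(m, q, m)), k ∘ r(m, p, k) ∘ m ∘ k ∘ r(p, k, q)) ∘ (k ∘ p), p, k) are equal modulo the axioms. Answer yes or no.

Left:  r(k ∘ p ∘ p ∘ r(r(r(k ∘ p ∘ k, (q ∘ q) ∘ m ∘ p, (k ∘ m) ∘ k), (q ∘ k) ∘ q ∘ q, r(q ∘ k ∘ p ∘ m, q ∘ m ∘ m ∘ m, m ∘ m ∘ q ∘ q)), (r((m ∘ (m ∘ q)) ∘ q, p ∘ k ∘ q ∘ q, r(m, q, m)) ∘ r(p ∘ k, r(m, p, k), m ∘ p)) ∘ r(r(q, q, k), k ∘ m, r(p, p, p)), m ∘ ((r(p, k, q) ∘ k) ∘ r(m, p, k)) ∘ k), p, k)
  Descend into:  k ∘ p ∘ p ∘ r(r(r(k ∘ p ∘ k, (q ∘ q) ∘ m ∘ p, (k ∘ m) ∘ k), (q ∘ k) ∘ q ∘ q, r(q ∘ k ∘ p ∘ m, q ∘ m ∘ m ∘ m, m ∘ m ∘ q ∘ q)), (r((m ∘ (m ∘ q)) ∘ q, p ∘ k ∘ q ∘ q, r(m, q, m)) ∘ r(p ∘ k, r(m, p, k), m ∘ p)) ∘ r(r(q, q, k), k ∘ m, r(p, p, p)), m ∘ ((r(p, k, q) ∘ k) ∘ r(m, p, k)) ∘ k)
  Inside:  r(r(r(k ∘ p ∘ k, (q ∘ q) ∘ m ∘ p, (k ∘ m) ∘ k), (q ∘ k) ∘ q ∘ q, r(q ∘ k ∘ p ∘ m, q ∘ m ∘ m ∘ m, m ∘ m ∘ q ∘ q)), (r((m ∘ (m ∘ q)) ∘ q, p ∘ k ∘ q ∘ q, r(m, q, m)) ∘ r(p ∘ k, r(m, p, k), m ∘ p)) ∘ r(r(q, q, k), k ∘ m, r(p, p, p)), m ∘ ((r(p, k, q) ∘ k) ∘ r(m, p, k)) ∘ k)  →  r(r(r(k ∘ k ∘ p, m ∘ p ∘ q ∘ q, k ∘ k ∘ m), k ∘ q ∘ q ∘ q, r(k ∘ m ∘ p ∘ q, m ∘ m ∘ m ∘ q, m ∘ m ∘ q ∘ q)), r(k ∘ p, r(m, p, k), m ∘ p) ∘ r(m ∘ m ∘ q ∘ q, k ∘ p ∘ q ∘ q, r(m, q, m)) ∘ r(r(q, q, k), k ∘ m, r(p, p, p)), k ∘ k ∘ m ∘ r(m, p, k) ∘ r(p, k, q))
  Sort arguments:  k ∘ p ∘ p ∘ r(r(r(k ∘ k ∘ p, m ∘ p ∘ q ∘ q, k ∘ k ∘ m), k ∘ q ∘ q ∘ q, r(k ∘ m ∘ p ∘ q, m ∘ m ∘ m ∘ q, m ∘ m ∘ q ∘ q)), r(k ∘ p, r(m, p, k), m ∘ p) ∘ r(m ∘ m ∘ q ∘ q, k ∘ p ∘ q ∘ q, r(m, q, m)) ∘ r(r(q, q, k), k ∘ m, r(p, p, p)), k ∘ k ∘ m ∘ r(m, p, k) ∘ r(p, k, q))
  Reassemble:  r(k ∘ p ∘ p ∘ r(r(r(k ∘ k ∘ p, m ∘ p ∘ q ∘ q, k ∘ k ∘ m), k ∘ q ∘ q ∘ q, r(k ∘ m ∘ p ∘ q, m ∘ m ∘ m ∘ q, m ∘ m ∘ q ∘ q)), r(k ∘ p, r(m, p, k), m ∘ p) ∘ r(m ∘ m ∘ q ∘ q, k ∘ p ∘ q ∘ q, r(m, q, m)) ∘ r(r(q, q, k), k ∘ m, r(p, p, p)), k ∘ k ∘ m ∘ r(m, p, k) ∘ r(p, k, q)), p, k)
Right:  r(p ∘ r(r(r(k ∘ k ∘ p, (q ∘ (m ∘ p)) ∘ q, k ∘ k ∘ m), k ∘ q ∘ q ∘ q, r(q ∘ ((k ∘ m) ∘ p), ((m ∘ m) ∘ q) ∘ m, q ∘ m ∘ m ∘ q)), (r(k ∘ p, r(m, p, k), m ∘ p) ∘ r(r(q, q, k), m ∘ k, r(p, p, p))) ∘ r((q ∘ (m ∘ q)) ∘ m, k ∘ p ∘ q ∘ q, r(m, q, m)), k ∘ r(m, p, k) ∘ m ∘ k ∘ r(p, k, q)) ∘ (k ∘ p), p, k)
  Work inside:  p ∘ r(r(r(k ∘ k ∘ p, (q ∘ (m ∘ p)) ∘ q, k ∘ k ∘ m), k ∘ q ∘ q ∘ q, r(q ∘ ((k ∘ m) ∘ p), ((m ∘ m) ∘ q) ∘ m, q ∘ m ∘ m ∘ q)), (r(k ∘ p, r(m, p, k), m ∘ p) ∘ r(r(q, q, k), m ∘ k, r(p, p, p))) ∘ r((q ∘ (m ∘ q)) ∘ m, k ∘ p ∘ q ∘ q, r(m, q, m)), k ∘ r(m, p, k) ∘ m ∘ k ∘ r(p, k, q)) ∘ (k ∘ p)
  Un-nest:  p ∘ r(r(r(k ∘ k ∘ p, (q ∘ (m ∘ p)) ∘ q, k ∘ k ∘ m), k ∘ q ∘ q ∘ q, r(q ∘ ((k ∘ m) ∘ p), ((m ∘ m) ∘ q) ∘ m, q ∘ m ∘ m ∘ q)), (r(k ∘ p, r(m, p, k), m ∘ p) ∘ r(r(q, q, k), m ∘ k, r(p, p, p))) ∘ r((q ∘ (m ∘ q)) ∘ m, k ∘ p ∘ q ∘ q, r(m, q, m)), k ∘ r(m, p, k) ∘ m ∘ k ∘ r(p, k, q)) ∘ k ∘ p
  Canonicalize subterm:  r(r(r(k ∘ k ∘ p, (q ∘ (m ∘ p)) ∘ q, k ∘ k ∘ m), k ∘ q ∘ q ∘ q, r(q ∘ ((k ∘ m) ∘ p), ((m ∘ m) ∘ q) ∘ m, q ∘ m ∘ m ∘ q)), (r(k ∘ p, r(m, p, k), m ∘ p) ∘ r(r(q, q, k), m ∘ k, r(p, p, p))) ∘ r((q ∘ (m ∘ q)) ∘ m, k ∘ p ∘ q ∘ q, r(m, q, m)), k ∘ r(m, p, k) ∘ m ∘ k ∘ r(p, k, q))  →  r(r(r(k ∘ k ∘ p, m ∘ p ∘ q ∘ q, k ∘ k ∘ m), k ∘ q ∘ q ∘ q, r(k ∘ m ∘ p ∘ q, m ∘ m ∘ m ∘ q, m ∘ m ∘ q ∘ q)), r(k ∘ p, r(m, p, k), m ∘ p) ∘ r(m ∘ m ∘ q ∘ q, k ∘ p ∘ q ∘ q, r(m, q, m)) ∘ r(r(q, q, k), k ∘ m, r(p, p, p)), k ∘ k ∘ m ∘ r(m, p, k) ∘ r(p, k, q))
  Order the arguments:  k ∘ p ∘ p ∘ r(r(r(k ∘ k ∘ p, m ∘ p ∘ q ∘ q, k ∘ k ∘ m), k ∘ q ∘ q ∘ q, r(k ∘ m ∘ p ∘ q, m ∘ m ∘ m ∘ q, m ∘ m ∘ q ∘ q)), r(k ∘ p, r(m, p, k), m ∘ p) ∘ r(m ∘ m ∘ q ∘ q, k ∘ p ∘ q ∘ q, r(m, q, m)) ∘ r(r(q, q, k), k ∘ m, r(p, p, p)), k ∘ k ∘ m ∘ r(m, p, k) ∘ r(p, k, q))
  Reassemble:  r(k ∘ p ∘ p ∘ r(r(r(k ∘ k ∘ p, m ∘ p ∘ q ∘ q, k ∘ k ∘ m), k ∘ q ∘ q ∘ q, r(k ∘ m ∘ p ∘ q, m ∘ m ∘ m ∘ q, m ∘ m ∘ q ∘ q)), r(k ∘ p, r(m, p, k), m ∘ p) ∘ r(m ∘ m ∘ q ∘ q, k ∘ p ∘ q ∘ q, r(m, q, m)) ∘ r(r(q, q, k), k ∘ m, r(p, p, p)), k ∘ k ∘ m ∘ r(m, p, k) ∘ r(p, k, q)), p, k)

Answer: yes — both canonical forms are r(k ∘ p ∘ p ∘ r(r(r(k ∘ k ∘ p, m ∘ p ∘ q ∘ q, k ∘ k ∘ m), k ∘ q ∘ q ∘ q, r(k ∘ m ∘ p ∘ q, m ∘ m ∘ m ∘ q, m ∘ m ∘ q ∘ q)), r(k ∘ p, r(m, p, k), m ∘ p) ∘ r(m ∘ m ∘ q ∘ q, k ∘ p ∘ q ∘ q, r(m, q, m)) ∘ r(r(q, q, k), k ∘ m, r(p, p, p)), k ∘ k ∘ m ∘ r(m, p, k) ∘ r(p, k, q)), p, k)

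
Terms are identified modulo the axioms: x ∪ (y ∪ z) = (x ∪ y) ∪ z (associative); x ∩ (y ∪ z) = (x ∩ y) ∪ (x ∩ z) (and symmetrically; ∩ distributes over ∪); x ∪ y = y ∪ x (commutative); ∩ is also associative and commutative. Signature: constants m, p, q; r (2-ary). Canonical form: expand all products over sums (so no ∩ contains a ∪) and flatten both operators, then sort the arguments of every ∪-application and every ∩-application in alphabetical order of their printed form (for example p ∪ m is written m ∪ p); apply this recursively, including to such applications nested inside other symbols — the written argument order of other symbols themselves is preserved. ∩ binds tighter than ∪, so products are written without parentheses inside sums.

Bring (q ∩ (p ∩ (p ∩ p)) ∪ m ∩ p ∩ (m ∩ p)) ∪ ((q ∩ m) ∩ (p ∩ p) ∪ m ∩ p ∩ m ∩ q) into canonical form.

Flatten:  p ∩ p ∩ p ∩ q ∪ m ∩ m ∩ p ∩ p ∪ m ∩ p ∩ p ∩ q ∪ m ∩ m ∩ p ∩ q
Order the arguments:  m ∩ m ∩ p ∩ p ∪ m ∩ m ∩ p ∩ q ∪ m ∩ p ∩ p ∩ q ∪ p ∩ p ∩ p ∩ q

Answer: m ∩ m ∩ p ∩ p ∪ m ∩ m ∩ p ∩ q ∪ m ∩ p ∩ p ∩ q ∪ p ∩ p ∩ p ∩ q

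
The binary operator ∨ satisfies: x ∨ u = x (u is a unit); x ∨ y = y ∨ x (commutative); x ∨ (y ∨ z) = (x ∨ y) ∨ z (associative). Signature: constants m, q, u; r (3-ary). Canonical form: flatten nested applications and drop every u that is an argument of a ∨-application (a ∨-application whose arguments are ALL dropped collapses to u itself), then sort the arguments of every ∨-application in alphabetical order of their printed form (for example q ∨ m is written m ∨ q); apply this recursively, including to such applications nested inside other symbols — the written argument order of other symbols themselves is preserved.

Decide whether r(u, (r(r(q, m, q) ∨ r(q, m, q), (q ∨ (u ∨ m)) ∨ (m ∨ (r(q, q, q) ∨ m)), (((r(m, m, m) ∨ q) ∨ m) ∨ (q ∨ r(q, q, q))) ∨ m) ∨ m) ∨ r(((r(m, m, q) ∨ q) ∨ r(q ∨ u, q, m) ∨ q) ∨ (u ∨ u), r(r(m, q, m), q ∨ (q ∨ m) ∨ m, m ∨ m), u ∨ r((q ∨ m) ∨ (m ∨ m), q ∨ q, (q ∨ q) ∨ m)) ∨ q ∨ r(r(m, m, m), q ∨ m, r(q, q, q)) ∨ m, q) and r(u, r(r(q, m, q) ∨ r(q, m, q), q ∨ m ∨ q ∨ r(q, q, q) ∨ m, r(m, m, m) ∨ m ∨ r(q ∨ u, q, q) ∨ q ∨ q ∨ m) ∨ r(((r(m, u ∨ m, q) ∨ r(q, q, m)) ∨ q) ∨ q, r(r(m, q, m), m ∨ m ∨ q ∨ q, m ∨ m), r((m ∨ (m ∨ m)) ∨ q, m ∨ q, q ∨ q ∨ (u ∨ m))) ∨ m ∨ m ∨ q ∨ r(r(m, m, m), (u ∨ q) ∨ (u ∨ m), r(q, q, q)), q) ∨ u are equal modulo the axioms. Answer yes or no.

Answer: no — r(u, m ∨ m ∨ q ∨ r(q ∨ q ∨ r(m, m, q) ∨ r(q, q, m), r(r(m, q, m), m ∨ m ∨ q ∨ q, m ∨ m), r(m ∨ m ∨ m ∨ q, q ∨ q, m ∨ q ∨ q)) ∨ r(r(m, m, m), m ∨ q, r(q, q, q)) ∨ r(r(q, m, q) ∨ r(q, m, q), m ∨ m ∨ m ∨ q ∨ r(q, q, q), m ∨ m ∨ q ∨ q ∨ r(m, m, m) ∨ r(q, q, q)), q) vs r(u, m ∨ m ∨ q ∨ r(q ∨ q ∨ r(m, m, q) ∨ r(q, q, m), r(r(m, q, m), m ∨ m ∨ q ∨ q, m ∨ m), r(m ∨ m ∨ m ∨ q, m ∨ q, m ∨ q ∨ q)) ∨ r(r(m, m, m), m ∨ q, r(q, q, q)) ∨ r(r(q, m, q) ∨ r(q, m, q), m ∨ m ∨ q ∨ q ∨ r(q, q, q), m ∨ m ∨ q ∨ q ∨ r(m, m, m) ∨ r(q, q, q)), q)

Derivation:
Left:  r(u, (r(r(q, m, q) ∨ r(q, m, q), (q ∨ (u ∨ m)) ∨ (m ∨ (r(q, q, q) ∨ m)), (((r(m, m, m) ∨ q) ∨ m) ∨ (q ∨ r(q, q, q))) ∨ m) ∨ m) ∨ r(((r(m, m, q) ∨ q) ∨ r(q ∨ u, q, m) ∨ q) ∨ (u ∨ u), r(r(m, q, m), q ∨ (q ∨ m) ∨ m, m ∨ m), u ∨ r((q ∨ m) ∨ (m ∨ m), q ∨ q, (q ∨ q) ∨ m)) ∨ q ∨ r(r(m, m, m), q ∨ m, r(q, q, q)) ∨ m, q)
  Focus inside:  (r(r(q, m, q) ∨ r(q, m, q), (q ∨ (u ∨ m)) ∨ (m ∨ (r(q, q, q) ∨ m)), (((r(m, m, m) ∨ q) ∨ m) ∨ (q ∨ r(q, q, q))) ∨ m) ∨ m) ∨ r(((r(m, m, q) ∨ q) ∨ r(q ∨ u, q, m) ∨ q) ∨ (u ∨ u), r(r(m, q, m), q ∨ (q ∨ m) ∨ m, m ∨ m), u ∨ r((q ∨ m) ∨ (m ∨ m), q ∨ q, (q ∨ q) ∨ m)) ∨ q ∨ r(r(m, m, m), q ∨ m, r(q, q, q)) ∨ m
  Flatten:  r(r(q, m, q) ∨ r(q, m, q), (q ∨ (u ∨ m)) ∨ (m ∨ (r(q, q, q) ∨ m)), (((r(m, m, m) ∨ q) ∨ m) ∨ (q ∨ r(q, q, q))) ∨ m) ∨ m ∨ r(((r(m, m, q) ∨ q) ∨ r(q ∨ u, q, m) ∨ q) ∨ (u ∨ u), r(r(m, q, m), q ∨ (q ∨ m) ∨ m, m ∨ m), u ∨ r((q ∨ m) ∨ (m ∨ m), q ∨ q, (q ∨ q) ∨ m)) ∨ q ∨ r(r(m, m, m), q ∨ m, r(q, q, q)) ∨ m
  Canonicalize subterm:  r(r(q, m, q) ∨ r(q, m, q), (q ∨ (u ∨ m)) ∨ (m ∨ (r(q, q, q) ∨ m)), (((r(m, m, m) ∨ q) ∨ m) ∨ (q ∨ r(q, q, q))) ∨ m)  →  r(r(q, m, q) ∨ r(q, m, q), m ∨ m ∨ m ∨ q ∨ r(q, q, q), m ∨ m ∨ q ∨ q ∨ r(m, m, m) ∨ r(q, q, q))
  Inside:  r(((r(m, m, q) ∨ q) ∨ r(q ∨ u, q, m) ∨ q) ∨ (u ∨ u), r(r(m, q, m), q ∨ (q ∨ m) ∨ m, m ∨ m), u ∨ r((q ∨ m) ∨ (m ∨ m), q ∨ q, (q ∨ q) ∨ m))  →  r(q ∨ q ∨ r(m, m, q) ∨ r(q, q, m), r(r(m, q, m), m ∨ m ∨ q ∨ q, m ∨ m), r(m ∨ m ∨ m ∨ q, q ∨ q, m ∨ q ∨ q))
  Canonicalize subterm:  r(r(m, m, m), q ∨ m, r(q, q, q))  →  r(r(m, m, m), m ∨ q, r(q, q, q))
  Order the arguments:  m ∨ m ∨ q ∨ r(q ∨ q ∨ r(m, m, q) ∨ r(q, q, m), r(r(m, q, m), m ∨ m ∨ q ∨ q, m ∨ m), r(m ∨ m ∨ m ∨ q, q ∨ q, m ∨ q ∨ q)) ∨ r(r(m, m, m), m ∨ q, r(q, q, q)) ∨ r(r(q, m, q) ∨ r(q, m, q), m ∨ m ∨ m ∨ q ∨ r(q, q, q), m ∨ m ∨ q ∨ q ∨ r(m, m, m) ∨ r(q, q, q))
  Reassemble:  r(u, m ∨ m ∨ q ∨ r(q ∨ q ∨ r(m, m, q) ∨ r(q, q, m), r(r(m, q, m), m ∨ m ∨ q ∨ q, m ∨ m), r(m ∨ m ∨ m ∨ q, q ∨ q, m ∨ q ∨ q)) ∨ r(r(m, m, m), m ∨ q, r(q, q, q)) ∨ r(r(q, m, q) ∨ r(q, m, q), m ∨ m ∨ m ∨ q ∨ r(q, q, q), m ∨ m ∨ q ∨ q ∨ r(m, m, m) ∨ r(q, q, q)), q)
Right:  r(u, r(r(q, m, q) ∨ r(q, m, q), q ∨ m ∨ q ∨ r(q, q, q) ∨ m, r(m, m, m) ∨ m ∨ r(q ∨ u, q, q) ∨ q ∨ q ∨ m) ∨ r(((r(m, u ∨ m, q) ∨ r(q, q, m)) ∨ q) ∨ q, r(r(m, q, m), m ∨ m ∨ q ∨ q, m ∨ m), r((m ∨ (m ∨ m)) ∨ q, m ∨ q, q ∨ q ∨ (u ∨ m))) ∨ m ∨ m ∨ q ∨ r(r(m, m, m), (u ∨ q) ∨ (u ∨ m), r(q, q, q)), q) ∨ u
  Inside:  r(u, r(r(q, m, q) ∨ r(q, m, q), q ∨ m ∨ q ∨ r(q, q, q) ∨ m, r(m, m, m) ∨ m ∨ r(q ∨ u, q, q) ∨ q ∨ q ∨ m) ∨ r(((r(m, u ∨ m, q) ∨ r(q, q, m)) ∨ q) ∨ q, r(r(m, q, m), m ∨ m ∨ q ∨ q, m ∨ m), r((m ∨ (m ∨ m)) ∨ q, m ∨ q, q ∨ q ∨ (u ∨ m))) ∨ m ∨ m ∨ q ∨ r(r(m, m, m), (u ∨ q) ∨ (u ∨ m), r(q, q, q)), q)  →  r(u, m ∨ m ∨ q ∨ r(q ∨ q ∨ r(m, m, q) ∨ r(q, q, m), r(r(m, q, m), m ∨ m ∨ q ∨ q, m ∨ m), r(m ∨ m ∨ m ∨ q, m ∨ q, m ∨ q ∨ q)) ∨ r(r(m, m, m), m ∨ q, r(q, q, q)) ∨ r(r(q, m, q) ∨ r(q, m, q), m ∨ m ∨ q ∨ q ∨ r(q, q, q), m ∨ m ∨ q ∨ q ∨ r(m, m, m) ∨ r(q, q, q)), q)
  Units out:  drop u
  Order the arguments:  r(u, m ∨ m ∨ q ∨ r(q ∨ q ∨ r(m, m, q) ∨ r(q, q, m), r(r(m, q, m), m ∨ m ∨ q ∨ q, m ∨ m), r(m ∨ m ∨ m ∨ q, m ∨ q, m ∨ q ∨ q)) ∨ r(r(m, m, m), m ∨ q, r(q, q, q)) ∨ r(r(q, m, q) ∨ r(q, m, q), m ∨ m ∨ q ∨ q ∨ r(q, q, q), m ∨ m ∨ q ∨ q ∨ r(m, m, m) ∨ r(q, q, q)), q)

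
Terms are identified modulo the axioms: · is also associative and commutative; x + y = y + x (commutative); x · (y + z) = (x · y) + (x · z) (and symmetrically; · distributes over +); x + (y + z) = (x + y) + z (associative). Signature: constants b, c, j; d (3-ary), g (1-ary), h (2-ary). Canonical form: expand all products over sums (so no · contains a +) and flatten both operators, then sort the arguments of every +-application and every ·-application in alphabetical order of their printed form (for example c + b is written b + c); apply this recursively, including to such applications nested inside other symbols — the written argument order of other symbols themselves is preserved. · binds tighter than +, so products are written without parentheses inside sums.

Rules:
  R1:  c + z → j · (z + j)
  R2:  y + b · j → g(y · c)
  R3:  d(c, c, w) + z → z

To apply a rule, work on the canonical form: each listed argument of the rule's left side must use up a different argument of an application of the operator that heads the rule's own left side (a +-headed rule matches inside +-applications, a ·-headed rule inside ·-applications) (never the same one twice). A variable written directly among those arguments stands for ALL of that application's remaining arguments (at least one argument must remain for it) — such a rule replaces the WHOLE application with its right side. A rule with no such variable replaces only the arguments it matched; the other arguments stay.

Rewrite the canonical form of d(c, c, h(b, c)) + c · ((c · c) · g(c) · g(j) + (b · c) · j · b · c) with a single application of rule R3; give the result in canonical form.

Answer: b · b · c · c · c · j + c · c · c · g(c) · g(j)

Derivation:
Canonical form:  b · b · c · c · c · j + c · c · c · g(c) · g(j) + d(c, c, h(b, c))
Match R3:  consume d(c, c, h(b, c));  w := h(b, c), z := b · b · c · c · c · j + c · c · c · g(c) · g(j)
The variable takes the whole remainder — replace the entire application.
Result:  b · b · c · c · c · j + c · c · c · g(c) · g(j)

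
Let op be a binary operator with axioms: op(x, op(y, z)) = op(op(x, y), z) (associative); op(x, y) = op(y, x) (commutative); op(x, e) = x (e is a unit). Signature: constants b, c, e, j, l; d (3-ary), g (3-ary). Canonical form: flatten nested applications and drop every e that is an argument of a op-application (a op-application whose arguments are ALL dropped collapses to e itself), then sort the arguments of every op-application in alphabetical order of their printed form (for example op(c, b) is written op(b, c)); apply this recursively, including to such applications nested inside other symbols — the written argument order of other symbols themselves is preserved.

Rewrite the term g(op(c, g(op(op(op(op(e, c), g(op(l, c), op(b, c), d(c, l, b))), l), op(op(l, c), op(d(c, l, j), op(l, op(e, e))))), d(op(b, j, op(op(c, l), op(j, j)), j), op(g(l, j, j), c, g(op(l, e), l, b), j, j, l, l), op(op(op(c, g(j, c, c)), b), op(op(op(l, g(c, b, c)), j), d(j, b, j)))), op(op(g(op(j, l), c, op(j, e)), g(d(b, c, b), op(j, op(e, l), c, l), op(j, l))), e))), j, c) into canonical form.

Descend into:  op(c, g(op(op(op(op(e, c), g(op(l, c), op(b, c), d(c, l, b))), l), op(op(l, c), op(d(c, l, j), op(l, op(e, e))))), d(op(b, j, op(op(c, l), op(j, j)), j), op(g(l, j, j), c, g(op(l, e), l, b), j, j, l, l), op(op(op(c, g(j, c, c)), b), op(op(op(l, g(c, b, c)), j), d(j, b, j)))), op(op(g(op(j, l), c, op(j, e)), g(d(b, c, b), op(j, op(e, l), c, l), op(j, l))), e)))
Inside:  g(op(op(op(op(e, c), g(op(l, c), op(b, c), d(c, l, b))), l), op(op(l, c), op(d(c, l, j), op(l, op(e, e))))), d(op(b, j, op(op(c, l), op(j, j)), j), op(g(l, j, j), c, g(op(l, e), l, b), j, j, l, l), op(op(op(c, g(j, c, c)), b), op(op(op(l, g(c, b, c)), j), d(j, b, j)))), op(op(g(op(j, l), c, op(j, e)), g(d(b, c, b), op(j, op(e, l), c, l), op(j, l))), e))  →  g(op(c, c, d(c, l, j), g(op(c, l), op(b, c), d(c, l, b)), l, l, l), d(op(b, c, j, j, j, j, l), op(c, g(l, j, j), g(l, l, b), j, j, l, l), op(b, c, d(j, b, j), g(c, b, c), g(j, c, c), j, l)), op(g(d(b, c, b), op(c, j, l, l), op(j, l)), g(op(j, l), c, j)))
Sort:  op(c, g(op(c, c, d(c, l, j), g(op(c, l), op(b, c), d(c, l, b)), l, l, l), d(op(b, c, j, j, j, j, l), op(c, g(l, j, j), g(l, l, b), j, j, l, l), op(b, c, d(j, b, j), g(c, b, c), g(j, c, c), j, l)), op(g(d(b, c, b), op(c, j, l, l), op(j, l)), g(op(j, l), c, j))))
Put back:  g(op(c, g(op(c, c, d(c, l, j), g(op(c, l), op(b, c), d(c, l, b)), l, l, l), d(op(b, c, j, j, j, j, l), op(c, g(l, j, j), g(l, l, b), j, j, l, l), op(b, c, d(j, b, j), g(c, b, c), g(j, c, c), j, l)), op(g(d(b, c, b), op(c, j, l, l), op(j, l)), g(op(j, l), c, j)))), j, c)

Answer: g(op(c, g(op(c, c, d(c, l, j), g(op(c, l), op(b, c), d(c, l, b)), l, l, l), d(op(b, c, j, j, j, j, l), op(c, g(l, j, j), g(l, l, b), j, j, l, l), op(b, c, d(j, b, j), g(c, b, c), g(j, c, c), j, l)), op(g(d(b, c, b), op(c, j, l, l), op(j, l)), g(op(j, l), c, j)))), j, c)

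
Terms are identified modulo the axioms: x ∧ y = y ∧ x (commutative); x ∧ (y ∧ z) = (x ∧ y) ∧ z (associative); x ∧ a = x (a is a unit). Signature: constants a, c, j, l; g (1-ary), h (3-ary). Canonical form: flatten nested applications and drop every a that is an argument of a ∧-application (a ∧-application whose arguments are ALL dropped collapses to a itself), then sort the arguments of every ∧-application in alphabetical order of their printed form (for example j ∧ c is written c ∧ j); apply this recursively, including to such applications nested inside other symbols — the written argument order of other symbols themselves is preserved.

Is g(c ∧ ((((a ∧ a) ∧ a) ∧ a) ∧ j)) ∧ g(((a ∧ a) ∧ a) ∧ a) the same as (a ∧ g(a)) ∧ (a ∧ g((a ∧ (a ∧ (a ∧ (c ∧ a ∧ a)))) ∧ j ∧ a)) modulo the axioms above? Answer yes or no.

Left:  g(c ∧ ((((a ∧ a) ∧ a) ∧ a) ∧ j)) ∧ g(((a ∧ a) ∧ a) ∧ a)
  Inside:  g(c ∧ ((((a ∧ a) ∧ a) ∧ a) ∧ j))  →  g(c ∧ j)
  Inside:  g(((a ∧ a) ∧ a) ∧ a)  →  g(a)
  Sort:  g(a) ∧ g(c ∧ j)
Right:  (a ∧ g(a)) ∧ (a ∧ g((a ∧ (a ∧ (a ∧ (c ∧ a ∧ a)))) ∧ j ∧ a))
  Un-nest:  a ∧ g(a) ∧ a ∧ g((a ∧ (a ∧ (a ∧ (c ∧ a ∧ a)))) ∧ j ∧ a)
  Inside:  g((a ∧ (a ∧ (a ∧ (c ∧ a ∧ a)))) ∧ j ∧ a)  →  g(c ∧ j)
  Drop the unit:  drop a (×2)
  Sort:  g(a) ∧ g(c ∧ j)

Answer: yes — both canonical forms are g(a) ∧ g(c ∧ j)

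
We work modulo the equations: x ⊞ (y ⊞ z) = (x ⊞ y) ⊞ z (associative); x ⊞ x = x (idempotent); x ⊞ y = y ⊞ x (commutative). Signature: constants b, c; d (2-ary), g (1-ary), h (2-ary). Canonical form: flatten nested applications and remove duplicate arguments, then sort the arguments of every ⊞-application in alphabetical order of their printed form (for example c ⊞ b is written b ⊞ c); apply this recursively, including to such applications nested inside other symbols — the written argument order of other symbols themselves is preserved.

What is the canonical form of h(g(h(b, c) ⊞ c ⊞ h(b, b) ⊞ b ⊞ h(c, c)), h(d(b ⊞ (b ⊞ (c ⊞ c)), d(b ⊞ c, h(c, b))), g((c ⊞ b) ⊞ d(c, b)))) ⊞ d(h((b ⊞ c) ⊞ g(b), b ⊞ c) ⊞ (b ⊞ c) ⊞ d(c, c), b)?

Answer: d(b ⊞ c ⊞ d(c, c) ⊞ h(b ⊞ c ⊞ g(b), b ⊞ c), b) ⊞ h(g(b ⊞ c ⊞ h(b, b) ⊞ h(b, c) ⊞ h(c, c)), h(d(b ⊞ c, d(b ⊞ c, h(c, b))), g(b ⊞ c ⊞ d(c, b))))

Derivation:
Inside:  h(g(h(b, c) ⊞ c ⊞ h(b, b) ⊞ b ⊞ h(c, c)), h(d(b ⊞ (b ⊞ (c ⊞ c)), d(b ⊞ c, h(c, b))), g((c ⊞ b) ⊞ d(c, b))))  →  h(g(b ⊞ c ⊞ h(b, b) ⊞ h(b, c) ⊞ h(c, c)), h(d(b ⊞ c, d(b ⊞ c, h(c, b))), g(b ⊞ c ⊞ d(c, b))))
Canonicalize subterm:  d(h((b ⊞ c) ⊞ g(b), b ⊞ c) ⊞ (b ⊞ c) ⊞ d(c, c), b)  →  d(b ⊞ c ⊞ d(c, c) ⊞ h(b ⊞ c ⊞ g(b), b ⊞ c), b)
Sort arguments:  d(b ⊞ c ⊞ d(c, c) ⊞ h(b ⊞ c ⊞ g(b), b ⊞ c), b) ⊞ h(g(b ⊞ c ⊞ h(b, b) ⊞ h(b, c) ⊞ h(c, c)), h(d(b ⊞ c, d(b ⊞ c, h(c, b))), g(b ⊞ c ⊞ d(c, b))))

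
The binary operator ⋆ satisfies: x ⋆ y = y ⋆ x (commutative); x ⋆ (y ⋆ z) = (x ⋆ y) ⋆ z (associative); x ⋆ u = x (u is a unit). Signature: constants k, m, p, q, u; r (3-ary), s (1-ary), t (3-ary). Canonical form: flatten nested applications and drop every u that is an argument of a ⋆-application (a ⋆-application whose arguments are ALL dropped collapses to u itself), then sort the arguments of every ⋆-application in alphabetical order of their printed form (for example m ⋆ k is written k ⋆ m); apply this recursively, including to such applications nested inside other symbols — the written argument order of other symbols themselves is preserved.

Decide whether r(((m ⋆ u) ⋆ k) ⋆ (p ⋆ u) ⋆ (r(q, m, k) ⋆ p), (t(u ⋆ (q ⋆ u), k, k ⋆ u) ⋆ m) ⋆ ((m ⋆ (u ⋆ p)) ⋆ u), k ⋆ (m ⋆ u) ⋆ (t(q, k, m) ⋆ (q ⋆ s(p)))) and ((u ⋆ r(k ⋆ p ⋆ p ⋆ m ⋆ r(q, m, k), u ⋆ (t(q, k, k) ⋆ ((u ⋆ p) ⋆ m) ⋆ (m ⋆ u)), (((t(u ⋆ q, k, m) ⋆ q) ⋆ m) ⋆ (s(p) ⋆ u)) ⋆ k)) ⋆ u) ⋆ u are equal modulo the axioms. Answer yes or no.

Answer: yes — both canonical forms are r(k ⋆ m ⋆ p ⋆ p ⋆ r(q, m, k), m ⋆ m ⋆ p ⋆ t(q, k, k), k ⋆ m ⋆ q ⋆ s(p) ⋆ t(q, k, m))

Derivation:
Left:  r(((m ⋆ u) ⋆ k) ⋆ (p ⋆ u) ⋆ (r(q, m, k) ⋆ p), (t(u ⋆ (q ⋆ u), k, k ⋆ u) ⋆ m) ⋆ ((m ⋆ (u ⋆ p)) ⋆ u), k ⋆ (m ⋆ u) ⋆ (t(q, k, m) ⋆ (q ⋆ s(p))))
  Focus inside:  (t(u ⋆ (q ⋆ u), k, k ⋆ u) ⋆ m) ⋆ ((m ⋆ (u ⋆ p)) ⋆ u)
  Merge nested applications:  t(u ⋆ (q ⋆ u), k, k ⋆ u) ⋆ m ⋆ m ⋆ u ⋆ p ⋆ u
  Simplify inside:  t(u ⋆ (q ⋆ u), k, k ⋆ u)  →  t(q, k, k)
  Unit:  drop u (×2)
  Order the arguments:  m ⋆ m ⋆ p ⋆ t(q, k, k)
  Reassemble:  r(k ⋆ m ⋆ p ⋆ p ⋆ r(q, m, k), m ⋆ m ⋆ p ⋆ t(q, k, k), k ⋆ m ⋆ q ⋆ s(p) ⋆ t(q, k, m))
Right:  ((u ⋆ r(k ⋆ p ⋆ p ⋆ m ⋆ r(q, m, k), u ⋆ (t(q, k, k) ⋆ ((u ⋆ p) ⋆ m) ⋆ (m ⋆ u)), (((t(u ⋆ q, k, m) ⋆ q) ⋆ m) ⋆ (s(p) ⋆ u)) ⋆ k)) ⋆ u) ⋆ u
  Flatten:  u ⋆ r(k ⋆ p ⋆ p ⋆ m ⋆ r(q, m, k), u ⋆ (t(q, k, k) ⋆ ((u ⋆ p) ⋆ m) ⋆ (m ⋆ u)), (((t(u ⋆ q, k, m) ⋆ q) ⋆ m) ⋆ (s(p) ⋆ u)) ⋆ k) ⋆ u ⋆ u
  Inside:  r(k ⋆ p ⋆ p ⋆ m ⋆ r(q, m, k), u ⋆ (t(q, k, k) ⋆ ((u ⋆ p) ⋆ m) ⋆ (m ⋆ u)), (((t(u ⋆ q, k, m) ⋆ q) ⋆ m) ⋆ (s(p) ⋆ u)) ⋆ k)  →  r(k ⋆ m ⋆ p ⋆ p ⋆ r(q, m, k), m ⋆ m ⋆ p ⋆ t(q, k, k), k ⋆ m ⋆ q ⋆ s(p) ⋆ t(q, k, m))
  Unit:  drop u (×3)
  Order the arguments:  r(k ⋆ m ⋆ p ⋆ p ⋆ r(q, m, k), m ⋆ m ⋆ p ⋆ t(q, k, k), k ⋆ m ⋆ q ⋆ s(p) ⋆ t(q, k, m))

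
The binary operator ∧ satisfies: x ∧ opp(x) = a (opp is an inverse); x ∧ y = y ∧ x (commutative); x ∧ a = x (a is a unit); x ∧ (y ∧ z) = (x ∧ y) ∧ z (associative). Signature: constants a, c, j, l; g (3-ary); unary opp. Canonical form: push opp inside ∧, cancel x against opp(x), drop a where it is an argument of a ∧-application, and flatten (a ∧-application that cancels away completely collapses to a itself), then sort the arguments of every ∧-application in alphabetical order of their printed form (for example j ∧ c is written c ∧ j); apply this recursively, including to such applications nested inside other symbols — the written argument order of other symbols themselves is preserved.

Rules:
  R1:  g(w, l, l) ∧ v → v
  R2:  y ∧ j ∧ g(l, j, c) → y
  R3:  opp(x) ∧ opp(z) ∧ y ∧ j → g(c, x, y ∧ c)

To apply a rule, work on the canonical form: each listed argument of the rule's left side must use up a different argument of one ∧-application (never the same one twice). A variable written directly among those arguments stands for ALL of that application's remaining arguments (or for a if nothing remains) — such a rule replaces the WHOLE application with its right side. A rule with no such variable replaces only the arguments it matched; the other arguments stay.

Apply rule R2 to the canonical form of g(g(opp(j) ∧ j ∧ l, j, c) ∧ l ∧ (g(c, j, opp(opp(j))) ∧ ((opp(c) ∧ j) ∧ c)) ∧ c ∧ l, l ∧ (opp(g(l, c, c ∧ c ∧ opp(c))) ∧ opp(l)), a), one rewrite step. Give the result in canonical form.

Answer: g(c ∧ g(c, j, j) ∧ l ∧ l, opp(g(l, c, c)), a)

Derivation:
Canonical form:  g(c ∧ g(c, j, j) ∧ g(l, j, c) ∧ j ∧ l ∧ l, opp(g(l, c, c)), a)
Apply R2:  consuming g(l, j, c), j;  y := c ∧ g(c, j, j) ∧ l ∧ l
The extension variable absorbs all remaining arguments, so the whole application is rewritten.
New term:  g(c ∧ g(c, j, j) ∧ l ∧ l, opp(g(l, c, c)), a)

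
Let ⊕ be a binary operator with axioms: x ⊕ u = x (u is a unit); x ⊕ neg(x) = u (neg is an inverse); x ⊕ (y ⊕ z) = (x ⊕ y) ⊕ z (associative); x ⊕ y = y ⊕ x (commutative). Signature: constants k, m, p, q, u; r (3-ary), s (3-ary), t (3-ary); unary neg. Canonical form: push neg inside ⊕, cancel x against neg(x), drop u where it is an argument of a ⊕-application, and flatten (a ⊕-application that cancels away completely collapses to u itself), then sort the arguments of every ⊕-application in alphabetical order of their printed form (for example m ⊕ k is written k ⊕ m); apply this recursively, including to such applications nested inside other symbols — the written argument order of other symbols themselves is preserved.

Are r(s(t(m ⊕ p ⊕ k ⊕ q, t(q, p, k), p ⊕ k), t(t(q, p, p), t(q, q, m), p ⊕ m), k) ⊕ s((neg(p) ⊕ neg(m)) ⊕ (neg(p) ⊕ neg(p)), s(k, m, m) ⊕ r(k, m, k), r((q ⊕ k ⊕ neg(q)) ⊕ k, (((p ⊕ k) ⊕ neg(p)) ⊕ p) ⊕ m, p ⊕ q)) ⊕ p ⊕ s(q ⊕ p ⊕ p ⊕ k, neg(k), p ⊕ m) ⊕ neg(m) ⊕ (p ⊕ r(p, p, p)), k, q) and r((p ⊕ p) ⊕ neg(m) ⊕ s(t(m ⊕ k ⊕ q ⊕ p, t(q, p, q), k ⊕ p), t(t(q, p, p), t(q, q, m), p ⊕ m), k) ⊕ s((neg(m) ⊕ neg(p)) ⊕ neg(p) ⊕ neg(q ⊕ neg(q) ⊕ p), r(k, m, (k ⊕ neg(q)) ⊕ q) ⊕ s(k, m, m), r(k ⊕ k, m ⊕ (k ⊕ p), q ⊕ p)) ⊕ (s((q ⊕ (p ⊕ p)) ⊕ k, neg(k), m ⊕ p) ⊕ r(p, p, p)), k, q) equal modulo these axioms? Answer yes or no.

Left:  r(s(t(m ⊕ p ⊕ k ⊕ q, t(q, p, k), p ⊕ k), t(t(q, p, p), t(q, q, m), p ⊕ m), k) ⊕ s((neg(p) ⊕ neg(m)) ⊕ (neg(p) ⊕ neg(p)), s(k, m, m) ⊕ r(k, m, k), r((q ⊕ k ⊕ neg(q)) ⊕ k, (((p ⊕ k) ⊕ neg(p)) ⊕ p) ⊕ m, p ⊕ q)) ⊕ p ⊕ s(q ⊕ p ⊕ p ⊕ k, neg(k), p ⊕ m) ⊕ neg(m) ⊕ (p ⊕ r(p, p, p)), k, q)
  Descend into:  s(t(m ⊕ p ⊕ k ⊕ q, t(q, p, k), p ⊕ k), t(t(q, p, p), t(q, q, m), p ⊕ m), k) ⊕ s((neg(p) ⊕ neg(m)) ⊕ (neg(p) ⊕ neg(p)), s(k, m, m) ⊕ r(k, m, k), r((q ⊕ k ⊕ neg(q)) ⊕ k, (((p ⊕ k) ⊕ neg(p)) ⊕ p) ⊕ m, p ⊕ q)) ⊕ p ⊕ s(q ⊕ p ⊕ p ⊕ k, neg(k), p ⊕ m) ⊕ neg(m) ⊕ (p ⊕ r(p, p, p))
  Collect terms:  s(t(k ⊕ m ⊕ p ⊕ q, t(q, p, k), k ⊕ p), t(t(q, p, p), t(q, q, m), m ⊕ p), k) ⊕ s(neg(m) ⊕ neg(p) ⊕ neg(p) ⊕ neg(p), r(k, m, k) ⊕ s(k, m, m), r(k ⊕ k, k ⊕ m ⊕ p, p ⊕ q)) ⊕ p ⊕ p ⊕ s(k ⊕ p ⊕ p ⊕ q, neg(k), m ⊕ p) ⊕ neg(m) ⊕ r(p, p, p)
  Sort arguments:  neg(m) ⊕ p ⊕ p ⊕ r(p, p, p) ⊕ s(k ⊕ p ⊕ p ⊕ q, neg(k), m ⊕ p) ⊕ s(neg(m) ⊕ neg(p) ⊕ neg(p) ⊕ neg(p), r(k, m, k) ⊕ s(k, m, m), r(k ⊕ k, k ⊕ m ⊕ p, p ⊕ q)) ⊕ s(t(k ⊕ m ⊕ p ⊕ q, t(q, p, k), k ⊕ p), t(t(q, p, p), t(q, q, m), m ⊕ p), k)
  Rebuild:  r(neg(m) ⊕ p ⊕ p ⊕ r(p, p, p) ⊕ s(k ⊕ p ⊕ p ⊕ q, neg(k), m ⊕ p) ⊕ s(neg(m) ⊕ neg(p) ⊕ neg(p) ⊕ neg(p), r(k, m, k) ⊕ s(k, m, m), r(k ⊕ k, k ⊕ m ⊕ p, p ⊕ q)) ⊕ s(t(k ⊕ m ⊕ p ⊕ q, t(q, p, k), k ⊕ p), t(t(q, p, p), t(q, q, m), m ⊕ p), k), k, q)
Right:  r((p ⊕ p) ⊕ neg(m) ⊕ s(t(m ⊕ k ⊕ q ⊕ p, t(q, p, q), k ⊕ p), t(t(q, p, p), t(q, q, m), p ⊕ m), k) ⊕ s((neg(m) ⊕ neg(p)) ⊕ neg(p) ⊕ neg(q ⊕ neg(q) ⊕ p), r(k, m, (k ⊕ neg(q)) ⊕ q) ⊕ s(k, m, m), r(k ⊕ k, m ⊕ (k ⊕ p), q ⊕ p)) ⊕ (s((q ⊕ (p ⊕ p)) ⊕ k, neg(k), m ⊕ p) ⊕ r(p, p, p)), k, q)
  Work inside:  (p ⊕ p) ⊕ neg(m) ⊕ s(t(m ⊕ k ⊕ q ⊕ p, t(q, p, q), k ⊕ p), t(t(q, p, p), t(q, q, m), p ⊕ m), k) ⊕ s((neg(m) ⊕ neg(p)) ⊕ neg(p) ⊕ neg(q ⊕ neg(q) ⊕ p), r(k, m, (k ⊕ neg(q)) ⊕ q) ⊕ s(k, m, m), r(k ⊕ k, m ⊕ (k ⊕ p), q ⊕ p)) ⊕ (s((q ⊕ (p ⊕ p)) ⊕ k, neg(k), m ⊕ p) ⊕ r(p, p, p))
  Push neg inside:  distribute neg over ⊕ and collapse double neg
  Collect terms:  p ⊕ p ⊕ neg(m) ⊕ s(t(k ⊕ m ⊕ p ⊕ q, t(q, p, q), k ⊕ p), t(t(q, p, p), t(q, q, m), m ⊕ p), k) ⊕ s(neg(m) ⊕ neg(p) ⊕ neg(p) ⊕ neg(p), r(k, m, k) ⊕ s(k, m, m), r(k ⊕ k, k ⊕ m ⊕ p, p ⊕ q)) ⊕ s(k ⊕ p ⊕ p ⊕ q, neg(k), m ⊕ p) ⊕ r(p, p, p)
  Sort:  neg(m) ⊕ p ⊕ p ⊕ r(p, p, p) ⊕ s(k ⊕ p ⊕ p ⊕ q, neg(k), m ⊕ p) ⊕ s(neg(m) ⊕ neg(p) ⊕ neg(p) ⊕ neg(p), r(k, m, k) ⊕ s(k, m, m), r(k ⊕ k, k ⊕ m ⊕ p, p ⊕ q)) ⊕ s(t(k ⊕ m ⊕ p ⊕ q, t(q, p, q), k ⊕ p), t(t(q, p, p), t(q, q, m), m ⊕ p), k)
  Put back:  r(neg(m) ⊕ p ⊕ p ⊕ r(p, p, p) ⊕ s(k ⊕ p ⊕ p ⊕ q, neg(k), m ⊕ p) ⊕ s(neg(m) ⊕ neg(p) ⊕ neg(p) ⊕ neg(p), r(k, m, k) ⊕ s(k, m, m), r(k ⊕ k, k ⊕ m ⊕ p, p ⊕ q)) ⊕ s(t(k ⊕ m ⊕ p ⊕ q, t(q, p, q), k ⊕ p), t(t(q, p, p), t(q, q, m), m ⊕ p), k), k, q)

Answer: no — r(neg(m) ⊕ p ⊕ p ⊕ r(p, p, p) ⊕ s(k ⊕ p ⊕ p ⊕ q, neg(k), m ⊕ p) ⊕ s(neg(m) ⊕ neg(p) ⊕ neg(p) ⊕ neg(p), r(k, m, k) ⊕ s(k, m, m), r(k ⊕ k, k ⊕ m ⊕ p, p ⊕ q)) ⊕ s(t(k ⊕ m ⊕ p ⊕ q, t(q, p, k), k ⊕ p), t(t(q, p, p), t(q, q, m), m ⊕ p), k), k, q) vs r(neg(m) ⊕ p ⊕ p ⊕ r(p, p, p) ⊕ s(k ⊕ p ⊕ p ⊕ q, neg(k), m ⊕ p) ⊕ s(neg(m) ⊕ neg(p) ⊕ neg(p) ⊕ neg(p), r(k, m, k) ⊕ s(k, m, m), r(k ⊕ k, k ⊕ m ⊕ p, p ⊕ q)) ⊕ s(t(k ⊕ m ⊕ p ⊕ q, t(q, p, q), k ⊕ p), t(t(q, p, p), t(q, q, m), m ⊕ p), k), k, q)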